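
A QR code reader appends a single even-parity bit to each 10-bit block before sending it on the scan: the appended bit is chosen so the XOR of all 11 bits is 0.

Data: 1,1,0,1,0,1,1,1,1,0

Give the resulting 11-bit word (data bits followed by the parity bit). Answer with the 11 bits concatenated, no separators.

XOR of the 10 data bits: 1⊕1⊕0⊕1⊕0⊕1⊕1⊕1⊕1⊕0 = 1
Parity bit = 1 (so all 11 bits XOR to 0).

11010111101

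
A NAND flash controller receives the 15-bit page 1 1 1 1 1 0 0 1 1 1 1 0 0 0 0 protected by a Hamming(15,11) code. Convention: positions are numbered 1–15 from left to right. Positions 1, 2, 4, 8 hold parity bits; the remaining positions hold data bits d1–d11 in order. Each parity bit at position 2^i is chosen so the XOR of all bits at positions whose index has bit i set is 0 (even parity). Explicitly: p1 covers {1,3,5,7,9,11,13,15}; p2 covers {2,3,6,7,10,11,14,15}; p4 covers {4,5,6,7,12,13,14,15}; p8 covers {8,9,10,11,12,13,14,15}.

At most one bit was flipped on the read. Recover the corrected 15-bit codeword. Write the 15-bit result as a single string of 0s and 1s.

011110011110000

s1 (pos 1,3,5,7,9,11,13,15): 1⊕1⊕1⊕0⊕1⊕1⊕0⊕0 = 1
s2 (pos 2,3,6,7,10,11,14,15): 1⊕1⊕0⊕0⊕1⊕1⊕0⊕0 = 0
s4 (pos 4,5,6,7,12,13,14,15): 1⊕1⊕0⊕0⊕0⊕0⊕0⊕0 = 0
s8 (pos 8,9,10,11,12,13,14,15): 1⊕1⊕1⊕1⊕0⊕0⊕0⊕0 = 0
Syndrome s8…s1 = 0001 → error at position 1.
Flip position 1: 111110011110000 → 011110011110000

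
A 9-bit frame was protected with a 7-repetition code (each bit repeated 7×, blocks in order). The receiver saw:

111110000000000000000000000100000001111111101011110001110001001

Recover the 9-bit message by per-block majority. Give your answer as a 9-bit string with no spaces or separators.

Block 1 (1111100): 5 ones → 1
Block 2 (0000000): 0 ones → 0
Block 3 (0000000): 0 ones → 0
Block 4 (0000001): 1 one → 0
Block 5 (0000000): 0 ones → 0
Block 6 (1111111): 7 ones → 1
Block 7 (1010111): 5 ones → 1
Block 8 (1000111): 4 ones → 1
Block 9 (0001001): 2 ones → 0

100001110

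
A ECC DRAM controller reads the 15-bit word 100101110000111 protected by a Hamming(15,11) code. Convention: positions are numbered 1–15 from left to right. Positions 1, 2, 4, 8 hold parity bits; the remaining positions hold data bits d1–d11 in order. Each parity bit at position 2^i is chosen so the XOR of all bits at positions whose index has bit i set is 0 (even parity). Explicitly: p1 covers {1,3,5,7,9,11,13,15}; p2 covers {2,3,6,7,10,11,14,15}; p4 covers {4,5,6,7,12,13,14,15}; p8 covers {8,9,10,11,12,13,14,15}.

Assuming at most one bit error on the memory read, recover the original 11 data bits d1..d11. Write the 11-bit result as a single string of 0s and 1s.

00110000111

s1 (pos 1,3,5,7,9,11,13,15): 1⊕0⊕0⊕1⊕0⊕0⊕1⊕1 = 0
s2 (pos 2,3,6,7,10,11,14,15): 0⊕0⊕1⊕1⊕0⊕0⊕1⊕1 = 0
s4 (pos 4,5,6,7,12,13,14,15): 1⊕0⊕1⊕1⊕0⊕1⊕1⊕1 = 0
s8 (pos 8,9,10,11,12,13,14,15): 1⊕0⊕0⊕0⊕0⊕1⊕1⊕1 = 0
Syndrome s8…s1 = 0000 → no error.
Read data bits from positions 3,5,6,7,9,10,11,12,13,14,15: 00110000111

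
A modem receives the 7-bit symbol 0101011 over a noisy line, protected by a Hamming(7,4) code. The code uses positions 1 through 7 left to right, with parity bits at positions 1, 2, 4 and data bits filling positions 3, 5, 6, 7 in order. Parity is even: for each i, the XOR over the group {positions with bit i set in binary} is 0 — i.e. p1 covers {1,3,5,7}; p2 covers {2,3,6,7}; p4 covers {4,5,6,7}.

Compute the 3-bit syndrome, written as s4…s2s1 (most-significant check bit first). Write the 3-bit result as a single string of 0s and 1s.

s1 (pos 1,3,5,7): 0⊕0⊕0⊕1 = 1
s2 (pos 2,3,6,7): 1⊕0⊕1⊕1 = 1
s4 (pos 4,5,6,7): 1⊕0⊕1⊕1 = 1
Syndrome s4…s1 = 111 → error at position 7.

111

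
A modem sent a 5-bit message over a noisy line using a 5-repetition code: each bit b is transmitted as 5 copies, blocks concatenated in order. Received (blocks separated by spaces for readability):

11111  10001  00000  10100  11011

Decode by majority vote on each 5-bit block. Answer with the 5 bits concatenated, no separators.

10001

Block 1 (11111): 5 ones → 1
Block 2 (10001): 2 ones → 0
Block 3 (00000): 0 ones → 0
Block 4 (10100): 2 ones → 0
Block 5 (11011): 4 ones → 1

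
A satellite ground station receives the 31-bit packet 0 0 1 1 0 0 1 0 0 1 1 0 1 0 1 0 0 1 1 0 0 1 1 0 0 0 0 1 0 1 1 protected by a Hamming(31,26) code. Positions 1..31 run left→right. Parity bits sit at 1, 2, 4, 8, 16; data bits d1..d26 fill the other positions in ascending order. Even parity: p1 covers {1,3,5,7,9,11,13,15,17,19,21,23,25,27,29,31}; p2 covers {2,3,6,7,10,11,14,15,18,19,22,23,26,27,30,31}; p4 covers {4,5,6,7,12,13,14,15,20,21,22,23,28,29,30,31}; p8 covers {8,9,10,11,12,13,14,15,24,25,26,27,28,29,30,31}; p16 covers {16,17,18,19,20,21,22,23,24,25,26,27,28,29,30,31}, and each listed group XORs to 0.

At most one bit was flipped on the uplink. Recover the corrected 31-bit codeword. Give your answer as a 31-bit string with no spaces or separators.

0011001001101010011001100001001

s1 (pos 1,3,5,7,9,11,13,15,17,19,21,23,25,27,29,31): 0⊕1⊕0⊕1⊕0⊕1⊕1⊕1⊕0⊕1⊕0⊕1⊕0⊕0⊕0⊕1 = 0
s2 (pos 2,3,6,7,10,11,14,15,18,19,22,23,26,27,30,31): 0⊕1⊕0⊕1⊕1⊕1⊕0⊕1⊕1⊕1⊕1⊕1⊕0⊕0⊕1⊕1 = 1
s4 (pos 4,5,6,7,12,13,14,15,20,21,22,23,28,29,30,31): 1⊕0⊕0⊕1⊕0⊕1⊕0⊕1⊕0⊕0⊕1⊕1⊕1⊕0⊕1⊕1 = 1
s8 (pos 8,9,10,11,12,13,14,15,24,25,26,27,28,29,30,31): 0⊕0⊕1⊕1⊕0⊕1⊕0⊕1⊕0⊕0⊕0⊕0⊕1⊕0⊕1⊕1 = 1
s16 (pos 16,17,18,19,20,21,22,23,24,25,26,27,28,29,30,31): 0⊕0⊕1⊕1⊕0⊕0⊕1⊕1⊕0⊕0⊕0⊕0⊕1⊕0⊕1⊕1 = 1
Syndrome s16…s1 = 11110 → error at position 30.
Flip position 30: 0011001001101010011001100001011 → 0011001001101010011001100001001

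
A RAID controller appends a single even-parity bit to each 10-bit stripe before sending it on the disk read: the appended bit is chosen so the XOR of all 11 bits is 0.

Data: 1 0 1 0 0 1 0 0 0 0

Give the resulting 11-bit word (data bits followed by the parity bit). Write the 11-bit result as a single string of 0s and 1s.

XOR of the 10 data bits: 1⊕0⊕1⊕0⊕0⊕1⊕0⊕0⊕0⊕0 = 1
Parity bit = 1 (so all 11 bits XOR to 0).

10100100001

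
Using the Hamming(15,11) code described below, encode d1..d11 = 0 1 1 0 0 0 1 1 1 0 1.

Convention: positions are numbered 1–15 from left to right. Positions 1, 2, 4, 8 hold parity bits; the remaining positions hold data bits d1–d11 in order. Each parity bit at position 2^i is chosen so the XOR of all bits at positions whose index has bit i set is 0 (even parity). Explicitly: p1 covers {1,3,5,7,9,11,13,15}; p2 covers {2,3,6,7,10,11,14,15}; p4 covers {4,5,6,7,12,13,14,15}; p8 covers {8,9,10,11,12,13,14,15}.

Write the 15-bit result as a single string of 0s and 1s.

010111000011101

Place data at non-parity positions: p1 p2 0 p4 1 1 0 p8 0 0 1 1 1 0 1
p1 (pos 1,3,5,7,9,11,13,15): XOR of data positions = 0⊕1⊕0⊕0⊕1⊕1⊕1 = 0
p2 (pos 2,3,6,7,10,11,14,15): XOR of data positions = 0⊕1⊕0⊕0⊕1⊕0⊕1 = 1
p4 (pos 4,5,6,7,12,13,14,15): XOR of data positions = 1⊕1⊕0⊕1⊕1⊕0⊕1 = 1
p8 (pos 8,9,10,11,12,13,14,15): XOR of data positions = 0⊕0⊕1⊕1⊕1⊕0⊕1 = 0
Codeword: 010111000011101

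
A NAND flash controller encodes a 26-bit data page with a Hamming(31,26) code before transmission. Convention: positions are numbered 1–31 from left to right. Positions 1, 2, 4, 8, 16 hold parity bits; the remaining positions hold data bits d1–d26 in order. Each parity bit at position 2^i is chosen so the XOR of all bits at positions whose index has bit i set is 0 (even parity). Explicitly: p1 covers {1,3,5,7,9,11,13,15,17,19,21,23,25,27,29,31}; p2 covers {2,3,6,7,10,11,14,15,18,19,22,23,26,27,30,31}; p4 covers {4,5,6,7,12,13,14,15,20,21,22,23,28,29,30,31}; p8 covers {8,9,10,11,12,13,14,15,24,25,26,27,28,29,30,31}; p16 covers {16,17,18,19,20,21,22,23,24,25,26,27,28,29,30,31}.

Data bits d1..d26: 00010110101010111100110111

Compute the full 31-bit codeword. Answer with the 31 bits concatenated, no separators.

Place data at non-parity positions: p1 p2 0 p4 0 0 1 p8 0 1 1 0 1 0 1 p16 0 1 0 1 1 1 1 0 0 1 1 0 1 1 1
p1 (pos 1,3,5,7,9,11,13,15,17,19,21,23,25,27,29,31): XOR of data positions = 0⊕0⊕1⊕0⊕1⊕1⊕1⊕0⊕0⊕1⊕1⊕0⊕1⊕1⊕1 = 1
p2 (pos 2,3,6,7,10,11,14,15,18,19,22,23,26,27,30,31): XOR of data positions = 0⊕0⊕1⊕1⊕1⊕0⊕1⊕1⊕0⊕1⊕1⊕1⊕1⊕1⊕1 = 1
p4 (pos 4,5,6,7,12,13,14,15,20,21,22,23,28,29,30,31): XOR of data positions = 0⊕0⊕1⊕0⊕1⊕0⊕1⊕1⊕1⊕1⊕1⊕0⊕1⊕1⊕1 = 0
p8 (pos 8,9,10,11,12,13,14,15,24,25,26,27,28,29,30,31): XOR of data positions = 0⊕1⊕1⊕0⊕1⊕0⊕1⊕0⊕0⊕1⊕1⊕0⊕1⊕1⊕1 = 1
p16 (pos 16,17,18,19,20,21,22,23,24,25,26,27,28,29,30,31): XOR of data positions = 0⊕1⊕0⊕1⊕1⊕1⊕1⊕0⊕0⊕1⊕1⊕0⊕1⊕1⊕1 = 0
Codeword: 1100001101101010010111100110111

1100001101101010010111100110111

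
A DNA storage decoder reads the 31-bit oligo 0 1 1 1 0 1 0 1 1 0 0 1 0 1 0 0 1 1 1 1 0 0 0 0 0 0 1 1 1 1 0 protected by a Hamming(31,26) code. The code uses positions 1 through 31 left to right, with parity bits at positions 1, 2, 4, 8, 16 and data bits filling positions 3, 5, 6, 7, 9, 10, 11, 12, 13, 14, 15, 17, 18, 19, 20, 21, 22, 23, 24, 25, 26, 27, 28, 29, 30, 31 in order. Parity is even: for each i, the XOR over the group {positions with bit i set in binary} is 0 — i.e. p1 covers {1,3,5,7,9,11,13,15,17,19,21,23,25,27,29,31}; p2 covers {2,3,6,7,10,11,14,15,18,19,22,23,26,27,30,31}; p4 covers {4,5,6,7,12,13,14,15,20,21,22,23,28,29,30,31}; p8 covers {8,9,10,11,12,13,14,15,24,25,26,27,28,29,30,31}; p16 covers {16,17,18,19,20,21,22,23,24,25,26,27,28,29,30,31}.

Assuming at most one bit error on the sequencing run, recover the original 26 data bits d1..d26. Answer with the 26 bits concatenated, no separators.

10101001010111100000011110

s1 (pos 1,3,5,7,9,11,13,15,17,19,21,23,25,27,29,31): 0⊕1⊕0⊕0⊕1⊕0⊕0⊕0⊕1⊕1⊕0⊕0⊕0⊕1⊕1⊕0 = 0
s2 (pos 2,3,6,7,10,11,14,15,18,19,22,23,26,27,30,31): 1⊕1⊕1⊕0⊕0⊕0⊕1⊕0⊕1⊕1⊕0⊕0⊕0⊕1⊕1⊕0 = 0
s4 (pos 4,5,6,7,12,13,14,15,20,21,22,23,28,29,30,31): 1⊕0⊕1⊕0⊕1⊕0⊕1⊕0⊕1⊕0⊕0⊕0⊕1⊕1⊕1⊕0 = 0
s8 (pos 8,9,10,11,12,13,14,15,24,25,26,27,28,29,30,31): 1⊕1⊕0⊕0⊕1⊕0⊕1⊕0⊕0⊕0⊕0⊕1⊕1⊕1⊕1⊕0 = 0
s16 (pos 16,17,18,19,20,21,22,23,24,25,26,27,28,29,30,31): 0⊕1⊕1⊕1⊕1⊕0⊕0⊕0⊕0⊕0⊕0⊕1⊕1⊕1⊕1⊕0 = 0
Syndrome s16…s1 = 00000 → no error.
Read data bits from positions 3,5,6,7,9,10,11,12,13,14,15,17,18,19,20,21,22,23,24,25,26,27,28,29,30,31: 10101001010111100000011110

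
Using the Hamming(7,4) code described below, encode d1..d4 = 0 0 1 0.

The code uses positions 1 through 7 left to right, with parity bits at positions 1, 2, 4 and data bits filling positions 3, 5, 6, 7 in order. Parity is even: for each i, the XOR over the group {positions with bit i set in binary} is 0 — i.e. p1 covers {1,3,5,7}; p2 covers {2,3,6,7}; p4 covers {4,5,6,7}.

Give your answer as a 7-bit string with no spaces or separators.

Place data at non-parity positions: p1 p2 0 p4 0 1 0
p1 (pos 1,3,5,7): XOR of data positions = 0⊕0⊕0 = 0
p2 (pos 2,3,6,7): XOR of data positions = 0⊕1⊕0 = 1
p4 (pos 4,5,6,7): XOR of data positions = 0⊕1⊕0 = 1
Codeword: 0101010

0101010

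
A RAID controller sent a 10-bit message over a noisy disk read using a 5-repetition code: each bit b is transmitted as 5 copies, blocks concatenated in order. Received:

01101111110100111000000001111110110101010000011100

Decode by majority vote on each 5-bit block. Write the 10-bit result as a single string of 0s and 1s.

Block 1 (01101): 3 ones → 1
Block 2 (11111): 5 ones → 1
Block 3 (01001): 2 ones → 0
Block 4 (11000): 2 ones → 0
Block 5 (00000): 0 ones → 0
Block 6 (11111): 5 ones → 1
Block 7 (10110): 3 ones → 1
Block 8 (10101): 3 ones → 1
Block 9 (00000): 0 ones → 0
Block 10 (11100): 3 ones → 1

1100011101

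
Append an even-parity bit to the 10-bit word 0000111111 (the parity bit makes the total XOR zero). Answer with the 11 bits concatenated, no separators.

00001111110

XOR of the 10 data bits: 0⊕0⊕0⊕0⊕1⊕1⊕1⊕1⊕1⊕1 = 0
Parity bit = 0 (so all 11 bits XOR to 0).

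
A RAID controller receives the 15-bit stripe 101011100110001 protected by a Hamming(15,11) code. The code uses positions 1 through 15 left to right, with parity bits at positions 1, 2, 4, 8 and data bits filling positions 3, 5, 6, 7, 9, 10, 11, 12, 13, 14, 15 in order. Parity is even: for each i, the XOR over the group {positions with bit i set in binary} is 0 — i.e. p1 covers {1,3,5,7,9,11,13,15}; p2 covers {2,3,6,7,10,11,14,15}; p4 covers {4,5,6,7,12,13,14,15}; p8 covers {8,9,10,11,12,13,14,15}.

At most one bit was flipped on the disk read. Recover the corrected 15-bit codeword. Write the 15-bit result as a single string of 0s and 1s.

101011110110001

s1 (pos 1,3,5,7,9,11,13,15): 1⊕1⊕1⊕1⊕0⊕1⊕0⊕1 = 0
s2 (pos 2,3,6,7,10,11,14,15): 0⊕1⊕1⊕1⊕1⊕1⊕0⊕1 = 0
s4 (pos 4,5,6,7,12,13,14,15): 0⊕1⊕1⊕1⊕0⊕0⊕0⊕1 = 0
s8 (pos 8,9,10,11,12,13,14,15): 0⊕0⊕1⊕1⊕0⊕0⊕0⊕1 = 1
Syndrome s8…s1 = 1000 → error at position 8.
Flip position 8: 101011100110001 → 101011110110001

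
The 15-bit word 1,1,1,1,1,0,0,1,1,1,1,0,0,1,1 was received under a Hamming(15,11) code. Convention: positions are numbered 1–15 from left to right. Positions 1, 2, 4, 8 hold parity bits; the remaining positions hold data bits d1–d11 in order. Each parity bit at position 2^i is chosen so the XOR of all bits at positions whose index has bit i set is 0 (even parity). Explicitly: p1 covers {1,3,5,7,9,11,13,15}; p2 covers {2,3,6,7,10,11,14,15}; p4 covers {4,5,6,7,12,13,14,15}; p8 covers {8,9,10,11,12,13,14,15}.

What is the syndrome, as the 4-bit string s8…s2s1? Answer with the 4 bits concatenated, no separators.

0000

s1 (pos 1,3,5,7,9,11,13,15): 1⊕1⊕1⊕0⊕1⊕1⊕0⊕1 = 0
s2 (pos 2,3,6,7,10,11,14,15): 1⊕1⊕0⊕0⊕1⊕1⊕1⊕1 = 0
s4 (pos 4,5,6,7,12,13,14,15): 1⊕1⊕0⊕0⊕0⊕0⊕1⊕1 = 0
s8 (pos 8,9,10,11,12,13,14,15): 1⊕1⊕1⊕1⊕0⊕0⊕1⊕1 = 0
Syndrome s8…s1 = 0000 → no error.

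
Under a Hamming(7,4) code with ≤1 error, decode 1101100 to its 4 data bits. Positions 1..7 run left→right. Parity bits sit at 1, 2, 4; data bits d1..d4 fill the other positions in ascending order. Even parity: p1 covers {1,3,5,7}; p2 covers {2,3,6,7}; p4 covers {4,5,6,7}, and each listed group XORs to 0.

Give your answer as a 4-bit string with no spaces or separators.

0100

s1 (pos 1,3,5,7): 1⊕0⊕1⊕0 = 0
s2 (pos 2,3,6,7): 1⊕0⊕0⊕0 = 1
s4 (pos 4,5,6,7): 1⊕1⊕0⊕0 = 0
Syndrome s4…s1 = 010 → error at position 2.
Flip position 2: 1101100 → 1001100
Read data bits from positions 3,5,6,7: 0100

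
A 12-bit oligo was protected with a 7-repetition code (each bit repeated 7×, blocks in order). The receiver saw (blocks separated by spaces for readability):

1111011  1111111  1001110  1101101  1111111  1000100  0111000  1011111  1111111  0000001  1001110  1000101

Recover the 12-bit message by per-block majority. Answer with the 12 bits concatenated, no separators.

Block 1 (1111011): 6 ones → 1
Block 2 (1111111): 7 ones → 1
Block 3 (1001110): 4 ones → 1
Block 4 (1101101): 5 ones → 1
Block 5 (1111111): 7 ones → 1
Block 6 (1000100): 2 ones → 0
Block 7 (0111000): 3 ones → 0
Block 8 (1011111): 6 ones → 1
Block 9 (1111111): 7 ones → 1
Block 10 (0000001): 1 one → 0
Block 11 (1001110): 4 ones → 1
Block 12 (1000101): 3 ones → 0

111110011010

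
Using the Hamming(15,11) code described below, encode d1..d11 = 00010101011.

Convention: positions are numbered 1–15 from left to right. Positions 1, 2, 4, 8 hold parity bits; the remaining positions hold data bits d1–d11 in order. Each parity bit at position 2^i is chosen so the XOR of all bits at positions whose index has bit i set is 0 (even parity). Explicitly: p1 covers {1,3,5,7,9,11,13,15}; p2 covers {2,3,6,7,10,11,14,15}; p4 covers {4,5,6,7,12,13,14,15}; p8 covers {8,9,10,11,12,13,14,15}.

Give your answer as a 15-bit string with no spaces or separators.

Place data at non-parity positions: p1 p2 0 p4 0 0 1 p8 0 1 0 1 0 1 1
p1 (pos 1,3,5,7,9,11,13,15): XOR of data positions = 0⊕0⊕1⊕0⊕0⊕0⊕1 = 0
p2 (pos 2,3,6,7,10,11,14,15): XOR of data positions = 0⊕0⊕1⊕1⊕0⊕1⊕1 = 0
p4 (pos 4,5,6,7,12,13,14,15): XOR of data positions = 0⊕0⊕1⊕1⊕0⊕1⊕1 = 0
p8 (pos 8,9,10,11,12,13,14,15): XOR of data positions = 0⊕1⊕0⊕1⊕0⊕1⊕1 = 0
Codeword: 000000100101011

000000100101011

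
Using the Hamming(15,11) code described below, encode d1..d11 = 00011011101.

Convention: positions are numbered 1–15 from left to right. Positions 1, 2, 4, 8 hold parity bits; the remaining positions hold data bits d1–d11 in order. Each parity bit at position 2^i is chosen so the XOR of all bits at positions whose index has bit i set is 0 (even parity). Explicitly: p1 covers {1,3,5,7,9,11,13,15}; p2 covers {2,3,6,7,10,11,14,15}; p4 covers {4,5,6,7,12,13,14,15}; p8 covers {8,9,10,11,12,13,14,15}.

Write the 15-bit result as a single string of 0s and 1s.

Place data at non-parity positions: p1 p2 0 p4 0 0 1 p8 1 0 1 1 1 0 1
p1 (pos 1,3,5,7,9,11,13,15): XOR of data positions = 0⊕0⊕1⊕1⊕1⊕1⊕1 = 1
p2 (pos 2,3,6,7,10,11,14,15): XOR of data positions = 0⊕0⊕1⊕0⊕1⊕0⊕1 = 1
p4 (pos 4,5,6,7,12,13,14,15): XOR of data positions = 0⊕0⊕1⊕1⊕1⊕0⊕1 = 0
p8 (pos 8,9,10,11,12,13,14,15): XOR of data positions = 1⊕0⊕1⊕1⊕1⊕0⊕1 = 1
Codeword: 110000111011101

110000111011101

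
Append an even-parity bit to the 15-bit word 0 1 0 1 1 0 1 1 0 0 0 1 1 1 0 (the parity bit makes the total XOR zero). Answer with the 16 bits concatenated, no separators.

XOR of the 15 data bits: 0⊕1⊕0⊕1⊕1⊕0⊕1⊕1⊕0⊕0⊕0⊕1⊕1⊕1⊕0 = 0
Parity bit = 0 (so all 16 bits XOR to 0).

0101101100011100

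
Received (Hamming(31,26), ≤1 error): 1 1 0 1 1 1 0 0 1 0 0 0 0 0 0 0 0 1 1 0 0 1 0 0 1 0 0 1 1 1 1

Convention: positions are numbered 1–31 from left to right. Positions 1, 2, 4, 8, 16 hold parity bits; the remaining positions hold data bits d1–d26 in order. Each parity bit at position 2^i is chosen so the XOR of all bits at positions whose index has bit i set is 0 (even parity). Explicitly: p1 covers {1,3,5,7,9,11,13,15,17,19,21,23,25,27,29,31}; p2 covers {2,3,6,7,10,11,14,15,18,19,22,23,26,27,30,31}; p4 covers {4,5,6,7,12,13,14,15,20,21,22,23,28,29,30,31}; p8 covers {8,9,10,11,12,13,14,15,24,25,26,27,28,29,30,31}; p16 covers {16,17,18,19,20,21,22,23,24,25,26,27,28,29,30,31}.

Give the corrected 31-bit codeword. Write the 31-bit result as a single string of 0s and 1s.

s1 (pos 1,3,5,7,9,11,13,15,17,19,21,23,25,27,29,31): 1⊕0⊕1⊕0⊕1⊕0⊕0⊕0⊕0⊕1⊕0⊕0⊕1⊕0⊕1⊕1 = 1
s2 (pos 2,3,6,7,10,11,14,15,18,19,22,23,26,27,30,31): 1⊕0⊕1⊕0⊕0⊕0⊕0⊕0⊕1⊕1⊕1⊕0⊕0⊕0⊕1⊕1 = 1
s4 (pos 4,5,6,7,12,13,14,15,20,21,22,23,28,29,30,31): 1⊕1⊕1⊕0⊕0⊕0⊕0⊕0⊕0⊕0⊕1⊕0⊕1⊕1⊕1⊕1 = 0
s8 (pos 8,9,10,11,12,13,14,15,24,25,26,27,28,29,30,31): 0⊕1⊕0⊕0⊕0⊕0⊕0⊕0⊕0⊕1⊕0⊕0⊕1⊕1⊕1⊕1 = 0
s16 (pos 16,17,18,19,20,21,22,23,24,25,26,27,28,29,30,31): 0⊕0⊕1⊕1⊕0⊕0⊕1⊕0⊕0⊕1⊕0⊕0⊕1⊕1⊕1⊕1 = 0
Syndrome s16…s1 = 00011 → error at position 3.
Flip position 3: 1101110010000000011001001001111 → 1111110010000000011001001001111

1111110010000000011001001001111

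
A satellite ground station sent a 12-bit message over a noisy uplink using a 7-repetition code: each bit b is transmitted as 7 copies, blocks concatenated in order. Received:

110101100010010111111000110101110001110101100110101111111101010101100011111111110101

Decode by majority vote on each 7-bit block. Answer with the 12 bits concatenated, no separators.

Block 1 (1101011): 5 ones → 1
Block 2 (0001001): 2 ones → 0
Block 3 (0111111): 6 ones → 1
Block 4 (0001101): 3 ones → 0
Block 5 (0111000): 3 ones → 0
Block 6 (1110101): 5 ones → 1
Block 7 (1001101): 4 ones → 1
Block 8 (0111111): 6 ones → 1
Block 9 (1101010): 4 ones → 1
Block 10 (1011000): 3 ones → 0
Block 11 (1111111): 7 ones → 1
Block 12 (1110101): 5 ones → 1

101001111011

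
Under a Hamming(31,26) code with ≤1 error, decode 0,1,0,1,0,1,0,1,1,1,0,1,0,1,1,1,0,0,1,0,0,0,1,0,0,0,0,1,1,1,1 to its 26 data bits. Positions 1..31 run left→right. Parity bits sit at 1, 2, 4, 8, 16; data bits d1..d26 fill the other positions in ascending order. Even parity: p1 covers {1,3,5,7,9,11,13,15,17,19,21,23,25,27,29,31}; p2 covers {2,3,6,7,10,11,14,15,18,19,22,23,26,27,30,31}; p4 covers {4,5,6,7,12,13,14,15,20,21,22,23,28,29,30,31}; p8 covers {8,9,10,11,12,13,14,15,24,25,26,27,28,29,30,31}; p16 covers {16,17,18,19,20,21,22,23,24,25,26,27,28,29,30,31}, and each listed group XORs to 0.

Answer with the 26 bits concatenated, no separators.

00101101011011000100001111

s1 (pos 1,3,5,7,9,11,13,15,17,19,21,23,25,27,29,31): 0⊕0⊕0⊕0⊕1⊕0⊕0⊕1⊕0⊕1⊕0⊕1⊕0⊕0⊕1⊕1 = 0
s2 (pos 2,3,6,7,10,11,14,15,18,19,22,23,26,27,30,31): 1⊕0⊕1⊕0⊕1⊕0⊕1⊕1⊕0⊕1⊕0⊕1⊕0⊕0⊕1⊕1 = 1
s4 (pos 4,5,6,7,12,13,14,15,20,21,22,23,28,29,30,31): 1⊕0⊕1⊕0⊕1⊕0⊕1⊕1⊕0⊕0⊕0⊕1⊕1⊕1⊕1⊕1 = 0
s8 (pos 8,9,10,11,12,13,14,15,24,25,26,27,28,29,30,31): 1⊕1⊕1⊕0⊕1⊕0⊕1⊕1⊕0⊕0⊕0⊕0⊕1⊕1⊕1⊕1 = 0
s16 (pos 16,17,18,19,20,21,22,23,24,25,26,27,28,29,30,31): 1⊕0⊕0⊕1⊕0⊕0⊕0⊕1⊕0⊕0⊕0⊕0⊕1⊕1⊕1⊕1 = 1
Syndrome s16…s1 = 10010 → error at position 18.
Flip position 18: 0101010111010111001000100001111 → 0101010111010111011000100001111
Read data bits from positions 3,5,6,7,9,10,11,12,13,14,15,17,18,19,20,21,22,23,24,25,26,27,28,29,30,31: 00101101011011000100001111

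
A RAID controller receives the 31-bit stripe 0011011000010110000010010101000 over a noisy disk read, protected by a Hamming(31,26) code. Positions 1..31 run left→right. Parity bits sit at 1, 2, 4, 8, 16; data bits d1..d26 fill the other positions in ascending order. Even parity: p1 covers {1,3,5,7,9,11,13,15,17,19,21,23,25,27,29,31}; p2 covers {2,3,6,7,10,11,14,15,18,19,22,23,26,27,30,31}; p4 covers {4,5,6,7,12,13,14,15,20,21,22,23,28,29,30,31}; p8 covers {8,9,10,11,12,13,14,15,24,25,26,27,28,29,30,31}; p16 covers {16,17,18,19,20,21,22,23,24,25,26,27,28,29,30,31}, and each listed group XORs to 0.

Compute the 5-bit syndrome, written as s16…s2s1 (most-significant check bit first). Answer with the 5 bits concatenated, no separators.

s1 (pos 1,3,5,7,9,11,13,15,17,19,21,23,25,27,29,31): 0⊕1⊕0⊕1⊕0⊕0⊕0⊕1⊕0⊕0⊕1⊕0⊕0⊕0⊕0⊕0 = 0
s2 (pos 2,3,6,7,10,11,14,15,18,19,22,23,26,27,30,31): 0⊕1⊕1⊕1⊕0⊕0⊕1⊕1⊕0⊕0⊕0⊕0⊕1⊕0⊕0⊕0 = 0
s4 (pos 4,5,6,7,12,13,14,15,20,21,22,23,28,29,30,31): 1⊕0⊕1⊕1⊕1⊕0⊕1⊕1⊕0⊕1⊕0⊕0⊕1⊕0⊕0⊕0 = 0
s8 (pos 8,9,10,11,12,13,14,15,24,25,26,27,28,29,30,31): 0⊕0⊕0⊕0⊕1⊕0⊕1⊕1⊕1⊕0⊕1⊕0⊕1⊕0⊕0⊕0 = 0
s16 (pos 16,17,18,19,20,21,22,23,24,25,26,27,28,29,30,31): 0⊕0⊕0⊕0⊕0⊕1⊕0⊕0⊕1⊕0⊕1⊕0⊕1⊕0⊕0⊕0 = 0
Syndrome s16…s1 = 00000 → no error.

00000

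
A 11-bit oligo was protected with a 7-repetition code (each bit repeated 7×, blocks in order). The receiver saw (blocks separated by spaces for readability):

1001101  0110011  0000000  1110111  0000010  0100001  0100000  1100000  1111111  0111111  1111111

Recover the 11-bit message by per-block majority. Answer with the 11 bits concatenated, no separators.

11010000111

Block 1 (1001101): 4 ones → 1
Block 2 (0110011): 4 ones → 1
Block 3 (0000000): 0 ones → 0
Block 4 (1110111): 6 ones → 1
Block 5 (0000010): 1 one → 0
Block 6 (0100001): 2 ones → 0
Block 7 (0100000): 1 one → 0
Block 8 (1100000): 2 ones → 0
Block 9 (1111111): 7 ones → 1
Block 10 (0111111): 6 ones → 1
Block 11 (1111111): 7 ones → 1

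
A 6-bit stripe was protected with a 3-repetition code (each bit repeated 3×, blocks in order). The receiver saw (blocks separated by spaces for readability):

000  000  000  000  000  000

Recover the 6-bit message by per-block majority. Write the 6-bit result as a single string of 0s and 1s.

Block 1 (000): 0 ones → 0
Block 2 (000): 0 ones → 0
Block 3 (000): 0 ones → 0
Block 4 (000): 0 ones → 0
Block 5 (000): 0 ones → 0
Block 6 (000): 0 ones → 0

000000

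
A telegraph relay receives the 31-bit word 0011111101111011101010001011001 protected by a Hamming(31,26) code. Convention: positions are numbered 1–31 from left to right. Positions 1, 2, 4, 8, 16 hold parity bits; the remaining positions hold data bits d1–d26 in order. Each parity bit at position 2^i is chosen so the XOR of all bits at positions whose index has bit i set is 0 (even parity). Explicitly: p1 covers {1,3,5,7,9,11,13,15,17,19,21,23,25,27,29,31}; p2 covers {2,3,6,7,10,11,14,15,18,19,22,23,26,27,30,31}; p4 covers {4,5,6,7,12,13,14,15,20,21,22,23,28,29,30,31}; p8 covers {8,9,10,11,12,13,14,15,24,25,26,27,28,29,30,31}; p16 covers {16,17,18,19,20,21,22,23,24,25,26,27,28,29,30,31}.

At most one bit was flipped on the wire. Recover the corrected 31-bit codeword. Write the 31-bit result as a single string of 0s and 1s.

0111111101111011101010001011001

s1 (pos 1,3,5,7,9,11,13,15,17,19,21,23,25,27,29,31): 0⊕1⊕1⊕1⊕0⊕1⊕1⊕1⊕1⊕1⊕1⊕0⊕1⊕1⊕0⊕1 = 0
s2 (pos 2,3,6,7,10,11,14,15,18,19,22,23,26,27,30,31): 0⊕1⊕1⊕1⊕1⊕1⊕0⊕1⊕0⊕1⊕0⊕0⊕0⊕1⊕0⊕1 = 1
s4 (pos 4,5,6,7,12,13,14,15,20,21,22,23,28,29,30,31): 1⊕1⊕1⊕1⊕1⊕1⊕0⊕1⊕0⊕1⊕0⊕0⊕1⊕0⊕0⊕1 = 0
s8 (pos 8,9,10,11,12,13,14,15,24,25,26,27,28,29,30,31): 1⊕0⊕1⊕1⊕1⊕1⊕0⊕1⊕0⊕1⊕0⊕1⊕1⊕0⊕0⊕1 = 0
s16 (pos 16,17,18,19,20,21,22,23,24,25,26,27,28,29,30,31): 1⊕1⊕0⊕1⊕0⊕1⊕0⊕0⊕0⊕1⊕0⊕1⊕1⊕0⊕0⊕1 = 0
Syndrome s16…s1 = 00010 → error at position 2.
Flip position 2: 0011111101111011101010001011001 → 0111111101111011101010001011001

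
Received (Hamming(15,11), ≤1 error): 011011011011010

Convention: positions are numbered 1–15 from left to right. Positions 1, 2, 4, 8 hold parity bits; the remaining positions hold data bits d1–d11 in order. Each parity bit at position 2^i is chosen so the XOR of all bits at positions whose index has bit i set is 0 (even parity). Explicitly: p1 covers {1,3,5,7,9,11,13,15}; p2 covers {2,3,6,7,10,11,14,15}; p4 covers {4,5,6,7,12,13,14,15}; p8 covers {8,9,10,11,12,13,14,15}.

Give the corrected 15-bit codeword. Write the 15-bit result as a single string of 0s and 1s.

011011011111010

s1 (pos 1,3,5,7,9,11,13,15): 0⊕1⊕1⊕0⊕1⊕1⊕0⊕0 = 0
s2 (pos 2,3,6,7,10,11,14,15): 1⊕1⊕1⊕0⊕0⊕1⊕1⊕0 = 1
s4 (pos 4,5,6,7,12,13,14,15): 0⊕1⊕1⊕0⊕1⊕0⊕1⊕0 = 0
s8 (pos 8,9,10,11,12,13,14,15): 1⊕1⊕0⊕1⊕1⊕0⊕1⊕0 = 1
Syndrome s8…s1 = 1010 → error at position 10.
Flip position 10: 011011011011010 → 011011011111010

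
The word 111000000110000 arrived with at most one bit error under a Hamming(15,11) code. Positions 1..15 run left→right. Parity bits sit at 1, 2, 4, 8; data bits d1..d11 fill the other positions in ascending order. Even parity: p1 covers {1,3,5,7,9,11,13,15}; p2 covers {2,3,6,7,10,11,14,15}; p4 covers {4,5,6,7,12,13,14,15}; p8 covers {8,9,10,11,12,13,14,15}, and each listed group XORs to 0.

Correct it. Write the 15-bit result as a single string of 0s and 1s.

s1 (pos 1,3,5,7,9,11,13,15): 1⊕1⊕0⊕0⊕0⊕1⊕0⊕0 = 1
s2 (pos 2,3,6,7,10,11,14,15): 1⊕1⊕0⊕0⊕1⊕1⊕0⊕0 = 0
s4 (pos 4,5,6,7,12,13,14,15): 0⊕0⊕0⊕0⊕0⊕0⊕0⊕0 = 0
s8 (pos 8,9,10,11,12,13,14,15): 0⊕0⊕1⊕1⊕0⊕0⊕0⊕0 = 0
Syndrome s8…s1 = 0001 → error at position 1.
Flip position 1: 111000000110000 → 011000000110000

011000000110000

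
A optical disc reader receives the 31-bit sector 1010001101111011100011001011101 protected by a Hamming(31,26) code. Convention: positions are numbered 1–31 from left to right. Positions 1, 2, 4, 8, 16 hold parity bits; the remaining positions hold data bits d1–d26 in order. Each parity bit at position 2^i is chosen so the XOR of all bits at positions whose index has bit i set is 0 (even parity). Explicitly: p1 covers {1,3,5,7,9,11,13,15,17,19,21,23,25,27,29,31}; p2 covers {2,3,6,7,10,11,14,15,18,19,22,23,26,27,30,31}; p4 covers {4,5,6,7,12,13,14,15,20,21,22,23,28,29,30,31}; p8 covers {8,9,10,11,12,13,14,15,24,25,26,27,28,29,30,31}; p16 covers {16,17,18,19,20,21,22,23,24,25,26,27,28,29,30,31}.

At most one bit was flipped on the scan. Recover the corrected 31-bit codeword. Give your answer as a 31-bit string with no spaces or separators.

1010001101111011100011001010101

s1 (pos 1,3,5,7,9,11,13,15,17,19,21,23,25,27,29,31): 1⊕1⊕0⊕1⊕0⊕1⊕1⊕1⊕1⊕0⊕1⊕0⊕1⊕1⊕1⊕1 = 0
s2 (pos 2,3,6,7,10,11,14,15,18,19,22,23,26,27,30,31): 0⊕1⊕0⊕1⊕1⊕1⊕0⊕1⊕0⊕0⊕1⊕0⊕0⊕1⊕0⊕1 = 0
s4 (pos 4,5,6,7,12,13,14,15,20,21,22,23,28,29,30,31): 0⊕0⊕0⊕1⊕1⊕1⊕0⊕1⊕0⊕1⊕1⊕0⊕1⊕1⊕0⊕1 = 1
s8 (pos 8,9,10,11,12,13,14,15,24,25,26,27,28,29,30,31): 1⊕0⊕1⊕1⊕1⊕1⊕0⊕1⊕0⊕1⊕0⊕1⊕1⊕1⊕0⊕1 = 1
s16 (pos 16,17,18,19,20,21,22,23,24,25,26,27,28,29,30,31): 1⊕1⊕0⊕0⊕0⊕1⊕1⊕0⊕0⊕1⊕0⊕1⊕1⊕1⊕0⊕1 = 1
Syndrome s16…s1 = 11100 → error at position 28.
Flip position 28: 1010001101111011100011001011101 → 1010001101111011100011001010101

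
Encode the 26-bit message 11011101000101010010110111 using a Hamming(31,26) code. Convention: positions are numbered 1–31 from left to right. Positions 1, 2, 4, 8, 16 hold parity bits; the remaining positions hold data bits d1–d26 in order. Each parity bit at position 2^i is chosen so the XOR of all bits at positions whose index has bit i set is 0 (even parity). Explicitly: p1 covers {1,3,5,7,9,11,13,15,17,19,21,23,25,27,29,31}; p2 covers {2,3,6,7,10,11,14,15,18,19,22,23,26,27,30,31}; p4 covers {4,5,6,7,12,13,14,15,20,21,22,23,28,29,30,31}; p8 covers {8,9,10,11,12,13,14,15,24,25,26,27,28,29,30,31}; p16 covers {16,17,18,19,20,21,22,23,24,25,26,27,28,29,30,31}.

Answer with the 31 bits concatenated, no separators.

Place data at non-parity positions: p1 p2 1 p4 1 0 1 p8 1 1 0 1 0 0 0 p16 1 0 1 0 1 0 0 1 0 1 1 0 1 1 1
p1 (pos 1,3,5,7,9,11,13,15,17,19,21,23,25,27,29,31): XOR of data positions = 1⊕1⊕1⊕1⊕0⊕0⊕0⊕1⊕1⊕1⊕0⊕0⊕1⊕1⊕1 = 0
p2 (pos 2,3,6,7,10,11,14,15,18,19,22,23,26,27,30,31): XOR of data positions = 1⊕0⊕1⊕1⊕0⊕0⊕0⊕0⊕1⊕0⊕0⊕1⊕1⊕1⊕1 = 0
p4 (pos 4,5,6,7,12,13,14,15,20,21,22,23,28,29,30,31): XOR of data positions = 1⊕0⊕1⊕1⊕0⊕0⊕0⊕0⊕1⊕0⊕0⊕0⊕1⊕1⊕1 = 1
p8 (pos 8,9,10,11,12,13,14,15,24,25,26,27,28,29,30,31): XOR of data positions = 1⊕1⊕0⊕1⊕0⊕0⊕0⊕1⊕0⊕1⊕1⊕0⊕1⊕1⊕1 = 1
p16 (pos 16,17,18,19,20,21,22,23,24,25,26,27,28,29,30,31): XOR of data positions = 1⊕0⊕1⊕0⊕1⊕0⊕0⊕1⊕0⊕1⊕1⊕0⊕1⊕1⊕1 = 1
Codeword: 0011101111010001101010010110111

0011101111010001101010010110111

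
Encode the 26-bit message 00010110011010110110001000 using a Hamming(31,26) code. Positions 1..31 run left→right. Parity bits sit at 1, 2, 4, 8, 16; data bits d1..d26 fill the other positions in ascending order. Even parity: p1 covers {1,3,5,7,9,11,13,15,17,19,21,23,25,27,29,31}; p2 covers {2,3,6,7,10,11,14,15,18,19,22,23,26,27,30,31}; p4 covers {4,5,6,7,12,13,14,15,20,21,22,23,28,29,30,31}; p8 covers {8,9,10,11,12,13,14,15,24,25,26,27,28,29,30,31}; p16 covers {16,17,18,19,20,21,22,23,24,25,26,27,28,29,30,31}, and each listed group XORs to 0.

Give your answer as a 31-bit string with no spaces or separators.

Place data at non-parity positions: p1 p2 0 p4 0 0 1 p8 0 1 1 0 0 1 1 p16 0 1 0 1 1 0 1 1 0 0 0 1 0 0 0
p1 (pos 1,3,5,7,9,11,13,15,17,19,21,23,25,27,29,31): XOR of data positions = 0⊕0⊕1⊕0⊕1⊕0⊕1⊕0⊕0⊕1⊕1⊕0⊕0⊕0⊕0 = 1
p2 (pos 2,3,6,7,10,11,14,15,18,19,22,23,26,27,30,31): XOR of data positions = 0⊕0⊕1⊕1⊕1⊕1⊕1⊕1⊕0⊕0⊕1⊕0⊕0⊕0⊕0 = 1
p4 (pos 4,5,6,7,12,13,14,15,20,21,22,23,28,29,30,31): XOR of data positions = 0⊕0⊕1⊕0⊕0⊕1⊕1⊕1⊕1⊕0⊕1⊕1⊕0⊕0⊕0 = 1
p8 (pos 8,9,10,11,12,13,14,15,24,25,26,27,28,29,30,31): XOR of data positions = 0⊕1⊕1⊕0⊕0⊕1⊕1⊕1⊕0⊕0⊕0⊕1⊕0⊕0⊕0 = 0
p16 (pos 16,17,18,19,20,21,22,23,24,25,26,27,28,29,30,31): XOR of data positions = 0⊕1⊕0⊕1⊕1⊕0⊕1⊕1⊕0⊕0⊕0⊕1⊕0⊕0⊕0 = 0
Codeword: 1101001001100110010110110001000

1101001001100110010110110001000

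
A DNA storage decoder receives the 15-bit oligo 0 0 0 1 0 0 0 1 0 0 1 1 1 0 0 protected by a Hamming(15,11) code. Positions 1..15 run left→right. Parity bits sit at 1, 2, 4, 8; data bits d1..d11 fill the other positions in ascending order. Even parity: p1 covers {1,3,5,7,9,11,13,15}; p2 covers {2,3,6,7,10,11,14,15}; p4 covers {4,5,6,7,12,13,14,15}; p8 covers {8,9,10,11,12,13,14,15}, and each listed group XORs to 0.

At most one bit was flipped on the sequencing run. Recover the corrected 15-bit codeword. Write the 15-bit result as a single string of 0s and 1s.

000101010011100

s1 (pos 1,3,5,7,9,11,13,15): 0⊕0⊕0⊕0⊕0⊕1⊕1⊕0 = 0
s2 (pos 2,3,6,7,10,11,14,15): 0⊕0⊕0⊕0⊕0⊕1⊕0⊕0 = 1
s4 (pos 4,5,6,7,12,13,14,15): 1⊕0⊕0⊕0⊕1⊕1⊕0⊕0 = 1
s8 (pos 8,9,10,11,12,13,14,15): 1⊕0⊕0⊕1⊕1⊕1⊕0⊕0 = 0
Syndrome s8…s1 = 0110 → error at position 6.
Flip position 6: 000100010011100 → 000101010011100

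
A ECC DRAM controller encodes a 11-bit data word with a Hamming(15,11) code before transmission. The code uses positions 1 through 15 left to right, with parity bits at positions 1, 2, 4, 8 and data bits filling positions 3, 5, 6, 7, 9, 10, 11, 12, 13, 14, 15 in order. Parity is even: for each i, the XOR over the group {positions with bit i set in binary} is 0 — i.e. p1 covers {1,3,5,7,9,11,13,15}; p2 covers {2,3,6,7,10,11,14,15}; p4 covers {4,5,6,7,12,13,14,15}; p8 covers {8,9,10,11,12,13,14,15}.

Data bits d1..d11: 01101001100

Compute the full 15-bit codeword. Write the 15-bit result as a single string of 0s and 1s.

Place data at non-parity positions: p1 p2 0 p4 1 1 0 p8 1 0 0 1 1 0 0
p1 (pos 1,3,5,7,9,11,13,15): XOR of data positions = 0⊕1⊕0⊕1⊕0⊕1⊕0 = 1
p2 (pos 2,3,6,7,10,11,14,15): XOR of data positions = 0⊕1⊕0⊕0⊕0⊕0⊕0 = 1
p4 (pos 4,5,6,7,12,13,14,15): XOR of data positions = 1⊕1⊕0⊕1⊕1⊕0⊕0 = 0
p8 (pos 8,9,10,11,12,13,14,15): XOR of data positions = 1⊕0⊕0⊕1⊕1⊕0⊕0 = 1
Codeword: 110011011001100

110011011001100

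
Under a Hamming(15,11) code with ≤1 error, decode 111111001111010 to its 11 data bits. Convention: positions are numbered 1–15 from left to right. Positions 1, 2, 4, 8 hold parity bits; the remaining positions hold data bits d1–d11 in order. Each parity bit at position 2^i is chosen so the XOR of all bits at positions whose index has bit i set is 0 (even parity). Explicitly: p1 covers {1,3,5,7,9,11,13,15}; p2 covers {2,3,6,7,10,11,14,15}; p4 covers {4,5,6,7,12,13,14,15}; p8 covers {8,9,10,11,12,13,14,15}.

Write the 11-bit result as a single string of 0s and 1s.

11101111110

s1 (pos 1,3,5,7,9,11,13,15): 1⊕1⊕1⊕0⊕1⊕1⊕0⊕0 = 1
s2 (pos 2,3,6,7,10,11,14,15): 1⊕1⊕1⊕0⊕1⊕1⊕1⊕0 = 0
s4 (pos 4,5,6,7,12,13,14,15): 1⊕1⊕1⊕0⊕1⊕0⊕1⊕0 = 1
s8 (pos 8,9,10,11,12,13,14,15): 0⊕1⊕1⊕1⊕1⊕0⊕1⊕0 = 1
Syndrome s8…s1 = 1101 → error at position 13.
Flip position 13: 111111001111010 → 111111001111110
Read data bits from positions 3,5,6,7,9,10,11,12,13,14,15: 11101111110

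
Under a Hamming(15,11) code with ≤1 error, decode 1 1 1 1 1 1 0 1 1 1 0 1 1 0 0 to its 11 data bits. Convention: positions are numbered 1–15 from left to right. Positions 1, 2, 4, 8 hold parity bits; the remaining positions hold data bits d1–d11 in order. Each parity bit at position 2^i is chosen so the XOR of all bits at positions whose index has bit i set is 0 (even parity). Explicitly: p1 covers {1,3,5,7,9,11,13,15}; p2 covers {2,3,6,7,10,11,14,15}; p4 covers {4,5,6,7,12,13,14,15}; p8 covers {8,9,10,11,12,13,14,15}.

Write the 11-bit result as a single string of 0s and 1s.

11101101000

s1 (pos 1,3,5,7,9,11,13,15): 1⊕1⊕1⊕0⊕1⊕0⊕1⊕0 = 1
s2 (pos 2,3,6,7,10,11,14,15): 1⊕1⊕1⊕0⊕1⊕0⊕0⊕0 = 0
s4 (pos 4,5,6,7,12,13,14,15): 1⊕1⊕1⊕0⊕1⊕1⊕0⊕0 = 1
s8 (pos 8,9,10,11,12,13,14,15): 1⊕1⊕1⊕0⊕1⊕1⊕0⊕0 = 1
Syndrome s8…s1 = 1101 → error at position 13.
Flip position 13: 111111011101100 → 111111011101000
Read data bits from positions 3,5,6,7,9,10,11,12,13,14,15: 11101101000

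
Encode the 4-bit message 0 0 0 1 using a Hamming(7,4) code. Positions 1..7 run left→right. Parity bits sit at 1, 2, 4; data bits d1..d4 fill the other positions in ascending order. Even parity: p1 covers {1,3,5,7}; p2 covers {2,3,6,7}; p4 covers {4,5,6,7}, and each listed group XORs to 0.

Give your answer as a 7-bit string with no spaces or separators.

Place data at non-parity positions: p1 p2 0 p4 0 0 1
p1 (pos 1,3,5,7): XOR of data positions = 0⊕0⊕1 = 1
p2 (pos 2,3,6,7): XOR of data positions = 0⊕0⊕1 = 1
p4 (pos 4,5,6,7): XOR of data positions = 0⊕0⊕1 = 1
Codeword: 1101001

1101001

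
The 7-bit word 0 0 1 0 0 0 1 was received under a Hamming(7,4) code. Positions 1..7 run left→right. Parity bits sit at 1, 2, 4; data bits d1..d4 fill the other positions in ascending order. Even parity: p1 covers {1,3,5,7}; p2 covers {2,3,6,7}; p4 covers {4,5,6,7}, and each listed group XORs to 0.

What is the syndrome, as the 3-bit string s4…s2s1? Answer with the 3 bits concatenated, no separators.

s1 (pos 1,3,5,7): 0⊕1⊕0⊕1 = 0
s2 (pos 2,3,6,7): 0⊕1⊕0⊕1 = 0
s4 (pos 4,5,6,7): 0⊕0⊕0⊕1 = 1
Syndrome s4…s1 = 100 → error at position 4.

100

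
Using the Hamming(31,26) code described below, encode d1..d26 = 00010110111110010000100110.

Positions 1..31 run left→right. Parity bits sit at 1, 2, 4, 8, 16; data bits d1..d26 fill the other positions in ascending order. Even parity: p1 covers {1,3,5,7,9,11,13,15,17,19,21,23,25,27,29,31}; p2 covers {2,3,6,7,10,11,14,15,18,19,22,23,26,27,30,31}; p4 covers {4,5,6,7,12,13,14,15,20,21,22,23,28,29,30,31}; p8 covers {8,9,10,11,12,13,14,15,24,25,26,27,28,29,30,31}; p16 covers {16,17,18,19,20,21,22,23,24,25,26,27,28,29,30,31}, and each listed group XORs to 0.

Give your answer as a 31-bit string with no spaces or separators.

1001001001101110110010000100110

Place data at non-parity positions: p1 p2 0 p4 0 0 1 p8 0 1 1 0 1 1 1 p16 1 1 0 0 1 0 0 0 0 1 0 0 1 1 0
p1 (pos 1,3,5,7,9,11,13,15,17,19,21,23,25,27,29,31): XOR of data positions = 0⊕0⊕1⊕0⊕1⊕1⊕1⊕1⊕0⊕1⊕0⊕0⊕0⊕1⊕0 = 1
p2 (pos 2,3,6,7,10,11,14,15,18,19,22,23,26,27,30,31): XOR of data positions = 0⊕0⊕1⊕1⊕1⊕1⊕1⊕1⊕0⊕0⊕0⊕1⊕0⊕1⊕0 = 0
p4 (pos 4,5,6,7,12,13,14,15,20,21,22,23,28,29,30,31): XOR of data positions = 0⊕0⊕1⊕0⊕1⊕1⊕1⊕0⊕1⊕0⊕0⊕0⊕1⊕1⊕0 = 1
p8 (pos 8,9,10,11,12,13,14,15,24,25,26,27,28,29,30,31): XOR of data positions = 0⊕1⊕1⊕0⊕1⊕1⊕1⊕0⊕0⊕1⊕0⊕0⊕1⊕1⊕0 = 0
p16 (pos 16,17,18,19,20,21,22,23,24,25,26,27,28,29,30,31): XOR of data positions = 1⊕1⊕0⊕0⊕1⊕0⊕0⊕0⊕0⊕1⊕0⊕0⊕1⊕1⊕0 = 0
Codeword: 1001001001101110110010000100110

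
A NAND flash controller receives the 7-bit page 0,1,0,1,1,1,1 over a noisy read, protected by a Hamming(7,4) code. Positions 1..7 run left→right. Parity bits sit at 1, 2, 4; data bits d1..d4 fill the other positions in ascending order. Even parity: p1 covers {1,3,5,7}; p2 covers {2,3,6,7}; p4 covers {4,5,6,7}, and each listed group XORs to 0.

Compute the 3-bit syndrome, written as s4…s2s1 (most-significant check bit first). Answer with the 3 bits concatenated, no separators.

s1 (pos 1,3,5,7): 0⊕0⊕1⊕1 = 0
s2 (pos 2,3,6,7): 1⊕0⊕1⊕1 = 1
s4 (pos 4,5,6,7): 1⊕1⊕1⊕1 = 0
Syndrome s4…s1 = 010 → error at position 2.

010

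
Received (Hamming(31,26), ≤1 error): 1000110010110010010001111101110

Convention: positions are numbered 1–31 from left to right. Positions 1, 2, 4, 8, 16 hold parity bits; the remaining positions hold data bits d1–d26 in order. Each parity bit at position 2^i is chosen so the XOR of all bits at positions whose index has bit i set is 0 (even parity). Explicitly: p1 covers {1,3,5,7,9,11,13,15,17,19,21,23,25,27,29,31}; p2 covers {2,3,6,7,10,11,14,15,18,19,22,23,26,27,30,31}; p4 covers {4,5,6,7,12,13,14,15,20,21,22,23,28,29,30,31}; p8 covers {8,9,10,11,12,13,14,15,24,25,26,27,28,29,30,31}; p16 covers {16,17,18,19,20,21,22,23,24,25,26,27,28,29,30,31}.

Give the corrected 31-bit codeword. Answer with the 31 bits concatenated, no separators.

1000110010110010010101111101110

s1 (pos 1,3,5,7,9,11,13,15,17,19,21,23,25,27,29,31): 1⊕0⊕1⊕0⊕1⊕1⊕0⊕1⊕0⊕0⊕0⊕1⊕1⊕0⊕1⊕0 = 0
s2 (pos 2,3,6,7,10,11,14,15,18,19,22,23,26,27,30,31): 0⊕0⊕1⊕0⊕0⊕1⊕0⊕1⊕1⊕0⊕1⊕1⊕1⊕0⊕1⊕0 = 0
s4 (pos 4,5,6,7,12,13,14,15,20,21,22,23,28,29,30,31): 0⊕1⊕1⊕0⊕1⊕0⊕0⊕1⊕0⊕0⊕1⊕1⊕1⊕1⊕1⊕0 = 1
s8 (pos 8,9,10,11,12,13,14,15,24,25,26,27,28,29,30,31): 0⊕1⊕0⊕1⊕1⊕0⊕0⊕1⊕1⊕1⊕1⊕0⊕1⊕1⊕1⊕0 = 0
s16 (pos 16,17,18,19,20,21,22,23,24,25,26,27,28,29,30,31): 0⊕0⊕1⊕0⊕0⊕0⊕1⊕1⊕1⊕1⊕1⊕0⊕1⊕1⊕1⊕0 = 1
Syndrome s16…s1 = 10100 → error at position 20.
Flip position 20: 1000110010110010010001111101110 → 1000110010110010010101111101110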